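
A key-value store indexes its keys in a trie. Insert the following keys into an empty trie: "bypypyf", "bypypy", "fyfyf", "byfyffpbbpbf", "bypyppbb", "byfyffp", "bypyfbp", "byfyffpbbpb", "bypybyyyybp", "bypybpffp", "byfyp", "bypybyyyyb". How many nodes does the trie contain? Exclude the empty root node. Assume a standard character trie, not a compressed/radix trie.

40

Trie structure (* marks end of a word):
(root)
├─ b
│  └─ y
│     ├─ f
│     │  └─ y
│     │     ├─ f
│     │     │  └─ f
│     │     │     └─ p *
│     │     │        └─ b
│     │     │           └─ b
│     │     │              └─ p
│     │     │                 └─ b *
│     │     │                    └─ f *
│     │     └─ p *
│     └─ p
│        └─ y
│           ├─ b
│           │  ├─ p
│           │  │  └─ f
│           │  │     └─ f
│           │  │        └─ p *
│           │  └─ y
│           │     └─ y
│           │        └─ y
│           │           └─ y
│           │              └─ b *
│           │                 └─ p *
│           ├─ f
│           │  └─ b
│           │     └─ p *
│           └─ p
│              ├─ p
│              │  └─ b
│              │     └─ b *
│              └─ y *
│                 └─ f *
└─ f
   └─ y
      └─ f
         └─ y
            └─ f *
Counting every labelled node above: 40.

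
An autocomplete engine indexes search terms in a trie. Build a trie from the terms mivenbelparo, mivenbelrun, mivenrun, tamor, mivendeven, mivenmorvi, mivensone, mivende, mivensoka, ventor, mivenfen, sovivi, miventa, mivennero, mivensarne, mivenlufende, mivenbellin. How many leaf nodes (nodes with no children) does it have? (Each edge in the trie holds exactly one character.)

16

A leaf is a node with no children — equivalently, the end of a word that is not a proper prefix of any other stored word.
Those words: "mivenbellin", "mivenbelparo", "mivenbelrun", "mivendeven", "mivenfen", "mivenlufende", "mivenmorvi", "mivennero", "mivenrun", "mivensarne", "mivensoka", "mivensone", "miventa", "sovivi", "tamor", "ventor"
Leaf count: 16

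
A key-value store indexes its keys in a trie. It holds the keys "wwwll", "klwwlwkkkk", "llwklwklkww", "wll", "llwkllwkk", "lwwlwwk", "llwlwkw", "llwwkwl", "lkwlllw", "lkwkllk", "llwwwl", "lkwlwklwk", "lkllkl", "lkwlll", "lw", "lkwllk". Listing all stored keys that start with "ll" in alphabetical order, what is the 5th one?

Words with prefix "ll", in lexicographic order: "llwkllwkk", "llwklwklkww", "llwlwkw", "llwwkwl", "llwwwl"
Position 5: llwwwl

llwwwl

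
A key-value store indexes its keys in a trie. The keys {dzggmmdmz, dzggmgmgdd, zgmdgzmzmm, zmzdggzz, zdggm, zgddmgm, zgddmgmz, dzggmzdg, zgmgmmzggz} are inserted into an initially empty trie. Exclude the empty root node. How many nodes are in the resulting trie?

Trace insertions, counting only characters that open a new branch:
  "dzggmmdmz" → 9 new (d, z, g, g, m, m, d, m, z)
  "dzggmgmgdd" → prefix "dzggm" already present; 5 new (g, m, g, d, d)
  "zgmdgzmzmm" → 10 new (z, g, m, d, g, z, m, z, m, m)
  "zmzdggzz" → prefix "z" already present; 7 new (m, z, d, g, g, z, z)
  "zdggm" → prefix "z" already present; 4 new (d, g, g, m)
  "zgddmgm" → prefix "zg" already present; 5 new (d, d, m, g, m)
  "zgddmgmz" → prefix "zgddmgm" already present; 1 new (z)
  "dzggmzdg" → prefix "dzggm" already present; 3 new (z, d, g)
  "zgmgmmzggz" → prefix "zgm" already present; 7 new (g, m, m, z, g, g, z)
Total nodes = 9 + 5 + 10 + 7 + 4 + 5 + 1 + 3 + 7 = 51

51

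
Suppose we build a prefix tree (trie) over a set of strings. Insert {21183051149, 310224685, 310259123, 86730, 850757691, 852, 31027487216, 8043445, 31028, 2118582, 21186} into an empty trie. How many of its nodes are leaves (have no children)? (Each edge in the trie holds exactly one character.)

11

Leaves are exactly the stored words that no other stored word extends.
Those words: "21183051149", "2118582", "21186", "310224685", "310259123", "31027487216", "31028", "8043445", "850757691", "852", "86730"
Leaf count: 11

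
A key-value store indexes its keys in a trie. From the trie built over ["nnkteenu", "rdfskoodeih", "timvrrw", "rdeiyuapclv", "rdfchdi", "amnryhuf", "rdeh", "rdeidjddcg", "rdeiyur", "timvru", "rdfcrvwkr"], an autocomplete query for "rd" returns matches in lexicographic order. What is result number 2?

rdeidjddcg

Filter for "rd…" and sort: "rdeh", "rdeidjddcg", "rdeiyuapclv", "rdeiyur", "rdfchdi", "rdfcrvwkr", "rdfskoodeih"
Position 2: rdeidjddcg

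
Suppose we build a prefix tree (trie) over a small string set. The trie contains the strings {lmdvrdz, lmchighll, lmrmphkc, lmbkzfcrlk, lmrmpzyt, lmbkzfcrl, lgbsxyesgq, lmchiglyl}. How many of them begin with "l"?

Filter for entries beginning with "l":
Words under "l": lgbsxyesgq, lmbkzfcrl, lmbkzfcrlk, lmchighll, lmchiglyl, lmdvrdz, lmrmphkc, lmrmpzyt
Count: 8

8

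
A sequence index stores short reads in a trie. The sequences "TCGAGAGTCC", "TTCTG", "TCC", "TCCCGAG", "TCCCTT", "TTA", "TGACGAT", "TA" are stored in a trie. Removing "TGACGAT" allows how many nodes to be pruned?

Walk "TGACGAT" from the leaf back toward the root, removing each node that no remaining word uses.
The suffix "GACGAT" (6 nodes) is used only by "TGACGAT"; the node for "T" still has the child "C", so pruning stops there.
Nodes removed: 6

6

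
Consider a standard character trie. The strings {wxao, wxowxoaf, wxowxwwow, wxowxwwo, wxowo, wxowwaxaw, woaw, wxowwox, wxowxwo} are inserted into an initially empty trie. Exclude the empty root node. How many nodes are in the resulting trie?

Count nodes per top-level branch (shared prefixes stored once):
  'w'-branch (woaw, wxao, wxowo, wxowwaxaw, wxowwox, wxowxoaf, wxowxwo, wxowxwwo, wxowxwwow): 26 nodes
Sum: 26

26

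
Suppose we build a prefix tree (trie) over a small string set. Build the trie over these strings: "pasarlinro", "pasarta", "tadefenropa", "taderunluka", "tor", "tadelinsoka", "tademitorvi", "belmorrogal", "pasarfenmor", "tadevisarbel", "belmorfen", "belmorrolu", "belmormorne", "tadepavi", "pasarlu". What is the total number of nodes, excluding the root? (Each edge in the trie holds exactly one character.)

For each word, the new-node count is its length minus the longest prefix already in the trie:
  "pasarlinro" → 10 new (p, a, s, a, r, l, i, n, r, o)
  "pasarta" → prefix "pasar" already present; 2 new (t, a)
  "tadefenropa" → 11 new (t, a, d, e, f, e, n, r, o, p, a)
  "taderunluka" → prefix "tade" already present; 7 new (r, u, n, l, u, k, a)
  "tor" → prefix "t" already present; 2 new (o, r)
  "tadelinsoka" → prefix "tade" already present; 7 new (l, i, n, s, o, k, a)
  "tademitorvi" → prefix "tade" already present; 7 new (m, i, t, o, r, v, i)
  "belmorrogal" → 11 new (b, e, l, m, o, r, r, o, g, a, l)
  "pasarfenmor" → prefix "pasar" already present; 6 new (f, e, n, m, o, r)
  "tadevisarbel" → prefix "tade" already present; 8 new (v, i, s, a, r, b, e, l)
  "belmorfen" → prefix "belmor" already present; 3 new (f, e, n)
  "belmorrolu" → prefix "belmorro" already present; 2 new (l, u)
  "belmormorne" → prefix "belmor" already present; 5 new (m, o, r, n, e)
  "tadepavi" → prefix "tade" already present; 4 new (p, a, v, i)
  "pasarlu" → prefix "pasarl" already present; 1 new (u)
Total nodes = 10 + 2 + 11 + 7 + 2 + 7 + 7 + 11 + 6 + 8 + 3 + 2 + 5 + 4 + 1 = 86

86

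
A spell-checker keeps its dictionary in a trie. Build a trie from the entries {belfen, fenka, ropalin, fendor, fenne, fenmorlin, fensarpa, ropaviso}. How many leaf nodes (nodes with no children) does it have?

Leaves are exactly the stored words that no other stored word extends.
Those words: "belfen", "fendor", "fenka", "fenmorlin", "fenne", "fensarpa", "ropalin", "ropaviso"
Leaf count: 8

8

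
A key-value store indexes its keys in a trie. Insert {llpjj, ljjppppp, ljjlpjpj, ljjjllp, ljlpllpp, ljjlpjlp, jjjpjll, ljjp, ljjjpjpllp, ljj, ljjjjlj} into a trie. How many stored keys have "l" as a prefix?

10

Walk to "l"; the words in its subtree are exactly those with that prefix.
Words under "l": ljj, ljjjjlj, ljjjllp, ljjjpjpllp, ljjlpjlp, ljjlpjpj, ljjp, ljjppppp, ljlpllpp, llpjj
Count: 10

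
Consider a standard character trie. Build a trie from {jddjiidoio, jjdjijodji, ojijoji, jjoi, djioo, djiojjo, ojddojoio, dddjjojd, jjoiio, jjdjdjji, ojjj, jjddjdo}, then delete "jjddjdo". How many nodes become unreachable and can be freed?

4

A node on "jjddjdo"'s path can go only if nothing else ends at it or branches off below it.
The suffix "djdo" (4 nodes) is used only by "jjddjdo"; the node for "jjd" still has the child "j", so pruning stops there.
Nodes removed: 4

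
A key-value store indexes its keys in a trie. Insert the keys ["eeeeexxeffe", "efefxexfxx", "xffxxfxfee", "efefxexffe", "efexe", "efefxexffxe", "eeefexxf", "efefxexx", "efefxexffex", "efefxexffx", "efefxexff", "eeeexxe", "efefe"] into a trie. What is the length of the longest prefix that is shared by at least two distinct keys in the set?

The deepest shared node is where two words last agree before diverging.
"efefxexffe" and "efefxexffex" agree on "efefxexffe" (10 characters) before diverging; nothing deeper is shared.
Longest shared-prefix length: 10

10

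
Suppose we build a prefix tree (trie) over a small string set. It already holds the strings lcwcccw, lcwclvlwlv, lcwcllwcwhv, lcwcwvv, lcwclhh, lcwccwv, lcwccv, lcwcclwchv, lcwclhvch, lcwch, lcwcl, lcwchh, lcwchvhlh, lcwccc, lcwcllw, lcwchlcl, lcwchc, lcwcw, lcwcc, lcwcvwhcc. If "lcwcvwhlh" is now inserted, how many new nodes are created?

"lcwcvwh" is already a path in the trie; the remaining "lh" must be added.
Each of the 2 remaining characters creates one node.

2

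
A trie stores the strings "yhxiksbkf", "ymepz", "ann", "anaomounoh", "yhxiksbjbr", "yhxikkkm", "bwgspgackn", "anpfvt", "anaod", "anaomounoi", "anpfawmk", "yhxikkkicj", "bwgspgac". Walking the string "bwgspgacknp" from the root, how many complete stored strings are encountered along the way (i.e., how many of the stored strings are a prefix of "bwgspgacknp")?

2

Walk "bwgspgacknp" from the root; an end-of-word marker is hit whenever a stored word is a prefix of "bwgspgacknp".
Prefixes of the query that are stored words: "bwgspgac", "bwgspgackn"
Count: 2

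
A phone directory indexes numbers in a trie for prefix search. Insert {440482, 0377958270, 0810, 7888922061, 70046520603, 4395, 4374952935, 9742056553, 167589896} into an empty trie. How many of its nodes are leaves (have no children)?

A leaf is a node with no children — equivalently, the end of a word that is not a proper prefix of any other stored word.
Those words: "0377958270", "0810", "167589896", "4374952935", "4395", "440482", "70046520603", "7888922061", "9742056553"
Leaf count: 9

9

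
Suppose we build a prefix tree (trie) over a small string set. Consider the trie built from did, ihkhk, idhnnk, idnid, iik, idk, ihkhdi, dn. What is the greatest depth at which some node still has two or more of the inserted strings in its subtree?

4

Equivalently: take the maximum, over all pairs, of their longest common prefix length.
e.g. "ihkhdi" and "ihkhk" share the prefix "ihkh" of length 4; no pair shares a longer one.
Longest shared-prefix length: 4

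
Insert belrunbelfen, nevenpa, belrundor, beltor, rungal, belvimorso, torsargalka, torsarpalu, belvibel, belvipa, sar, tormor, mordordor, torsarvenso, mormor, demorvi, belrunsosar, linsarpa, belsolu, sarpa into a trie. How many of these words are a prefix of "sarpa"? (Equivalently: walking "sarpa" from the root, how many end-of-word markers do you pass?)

2

Check each prefix of "sarpa" against the stored set — each match is an end-marker on the path.
Prefixes of the query that are stored words: "sar", "sarpa"
Count: 2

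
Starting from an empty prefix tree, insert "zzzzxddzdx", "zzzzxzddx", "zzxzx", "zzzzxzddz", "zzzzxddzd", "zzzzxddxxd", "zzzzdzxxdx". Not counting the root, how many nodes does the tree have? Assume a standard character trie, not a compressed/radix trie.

27

Trie structure (* marks end of a word):
(root)
└─ z
   └─ z
      ├─ x
      │  └─ z
      │     └─ x *
      └─ z
         └─ z
            ├─ d
            │  └─ z
            │     └─ x
            │        └─ x
            │           └─ d
            │              └─ x *
            └─ x
               ├─ d
               │  └─ d
               │     ├─ x
               │     │  └─ x
               │     │     └─ d *
               │     └─ z
               │        └─ d *
               │           └─ x *
               └─ z
                  └─ d
                     └─ d
                        ├─ x *
                        └─ z *
Counting every labelled node above: 27.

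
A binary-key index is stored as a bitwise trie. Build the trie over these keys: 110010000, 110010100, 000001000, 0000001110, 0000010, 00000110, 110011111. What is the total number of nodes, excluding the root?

Count nodes per top-level branch (shared prefixes stored once):
  '0'-branch (0000001110, 0000010, 000001000, 00000110): 16 nodes
  '1'-branch (110010000, 110010100, 110011111): 16 nodes
Sum: 32

32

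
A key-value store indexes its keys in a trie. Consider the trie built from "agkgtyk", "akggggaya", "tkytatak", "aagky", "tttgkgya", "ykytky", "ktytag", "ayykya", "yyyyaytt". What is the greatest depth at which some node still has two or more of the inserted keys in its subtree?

1

The deepest shared node is where two words last agree before diverging.
e.g. "aagky" and "agkgtyk" share the prefix "a" of length 1; no pair shares a longer one.
Longest shared-prefix length: 1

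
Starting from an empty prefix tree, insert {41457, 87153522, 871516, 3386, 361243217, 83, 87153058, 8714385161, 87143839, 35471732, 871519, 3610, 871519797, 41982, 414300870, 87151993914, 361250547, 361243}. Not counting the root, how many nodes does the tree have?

Count nodes per top-level branch (shared prefixes stored once):
  '3'-branch (3386, 35471732, 3610, 361243, 361243217, 361250547): 25 nodes
  '4'-branch (414300870, 41457, 41982): 14 nodes
  '8'-branch (83, 87143839, 8714385161, 871516, 871519, 871519797, 87151993914, 87153058, 87153522): 32 nodes
Sum: 71

71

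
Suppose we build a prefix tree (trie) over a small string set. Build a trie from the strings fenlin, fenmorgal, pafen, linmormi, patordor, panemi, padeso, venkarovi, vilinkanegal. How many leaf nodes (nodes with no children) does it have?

9

A leaf is a node with no children — equivalently, the end of a word that is not a proper prefix of any other stored word.
Those words: "fenlin", "fenmorgal", "linmormi", "padeso", "pafen", "panemi", "patordor", "venkarovi", "vilinkanegal"
Leaf count: 9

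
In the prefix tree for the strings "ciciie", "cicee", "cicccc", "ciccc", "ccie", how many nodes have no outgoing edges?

4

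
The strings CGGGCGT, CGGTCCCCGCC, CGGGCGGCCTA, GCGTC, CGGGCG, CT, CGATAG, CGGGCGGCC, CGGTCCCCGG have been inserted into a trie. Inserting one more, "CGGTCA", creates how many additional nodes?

Walking "CGGTCA" from the root, the first 5 characters ("CGGTC") follow existing edges; "A" is the first miss.
So 6 − 5 = 1 new nodes.

1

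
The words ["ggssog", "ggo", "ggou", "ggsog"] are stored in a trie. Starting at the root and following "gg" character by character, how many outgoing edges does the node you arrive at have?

2

The children of the "gg" node are the distinct next characters among strings starting with "gg".
Characters that immediately follow "gg" among the stored strings: {o, s}.
That node has 2 child edges.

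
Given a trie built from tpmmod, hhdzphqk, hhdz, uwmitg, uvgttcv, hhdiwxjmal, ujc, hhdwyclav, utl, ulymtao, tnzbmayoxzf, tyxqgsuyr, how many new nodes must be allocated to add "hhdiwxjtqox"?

"hhdiwxj" is already a path in the trie; the remaining "tqox" must be added.
New nodes needed: |"hhdiwxjtqox"| − 7 = 11 − 7 = 4.

4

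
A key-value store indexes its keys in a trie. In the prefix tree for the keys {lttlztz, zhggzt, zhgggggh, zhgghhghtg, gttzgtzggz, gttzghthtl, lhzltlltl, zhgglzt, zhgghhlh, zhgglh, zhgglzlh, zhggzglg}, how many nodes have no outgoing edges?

A leaf is a node with no children — equivalently, the end of a word that is not a proper prefix of any other stored word.
Those words: "gttzghthtl", "gttzgtzggz", "lhzltlltl", "lttlztz", "zhgggggh", "zhgghhghtg", "zhgghhlh", "zhgglh", "zhgglzlh", "zhgglzt", "zhggzglg", "zhggzt"
Leaf count: 12

12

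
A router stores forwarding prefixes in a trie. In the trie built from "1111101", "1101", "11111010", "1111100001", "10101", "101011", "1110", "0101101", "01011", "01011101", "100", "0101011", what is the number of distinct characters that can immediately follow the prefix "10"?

The children of the "10" node are the distinct next characters among strings starting with "10".
Distinct next characters after "10": 0, 1.
That node has 2 child edges.

2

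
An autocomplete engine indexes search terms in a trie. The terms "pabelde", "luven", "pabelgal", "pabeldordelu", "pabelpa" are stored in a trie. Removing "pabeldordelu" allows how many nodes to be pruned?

6

After clearing the end-marker at "pabeldordelu", prune upward until reaching a node still needed by another word.
The suffix "ordelu" (6 nodes) is used only by "pabeldordelu"; the node for "pabeld" still has the child "e", so pruning stops there.
Nodes removed: 6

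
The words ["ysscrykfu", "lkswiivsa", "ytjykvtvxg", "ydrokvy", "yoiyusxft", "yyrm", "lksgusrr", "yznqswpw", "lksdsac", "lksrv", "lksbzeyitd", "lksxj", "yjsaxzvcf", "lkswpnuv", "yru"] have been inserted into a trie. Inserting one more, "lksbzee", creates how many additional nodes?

The longest prefix of "lksbzee" already in the trie is "lksbze" (length 6).
Each of the 1 remaining characters creates one node.

1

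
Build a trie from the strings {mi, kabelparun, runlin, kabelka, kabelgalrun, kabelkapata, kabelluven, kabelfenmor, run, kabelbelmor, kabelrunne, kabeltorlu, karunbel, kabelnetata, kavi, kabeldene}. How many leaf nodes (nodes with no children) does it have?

14

A leaf is a node with no children — equivalently, the end of a word that is not a proper prefix of any other stored word.
Those words: "kabelbelmor", "kabeldene", "kabelfenmor", "kabelgalrun", "kabelkapata", "kabelluven", "kabelnetata", "kabelparun", "kabelrunne", "kabeltorlu", "karunbel", "kavi", "mi", "runlin"
Leaf count: 14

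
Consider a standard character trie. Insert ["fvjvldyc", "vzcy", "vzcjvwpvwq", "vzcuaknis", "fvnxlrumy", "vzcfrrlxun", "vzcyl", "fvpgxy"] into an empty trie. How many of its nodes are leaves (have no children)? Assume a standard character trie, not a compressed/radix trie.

A leaf is a node with no children — equivalently, the end of a word that is not a proper prefix of any other stored word.
Those words: "fvjvldyc", "fvnxlrumy", "fvpgxy", "vzcfrrlxun", "vzcjvwpvwq", "vzcuaknis", "vzcyl"
Leaf count: 7

7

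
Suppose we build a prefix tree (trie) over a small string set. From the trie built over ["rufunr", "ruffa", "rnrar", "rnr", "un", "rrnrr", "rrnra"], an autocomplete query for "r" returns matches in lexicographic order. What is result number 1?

Filter for "r…" and sort: "rnr", "rnrar", "rrnra", "rrnrr", "ruffa", "rufunr"
Position 1: rnr

rnr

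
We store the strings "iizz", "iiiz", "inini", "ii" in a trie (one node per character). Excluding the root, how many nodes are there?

Trie structure (* marks end of a word):
(root)
└─ i
   ├─ i *
   │  ├─ i
   │  │  └─ z *
   │  └─ z
   │     └─ z *
   └─ n
      └─ i
         └─ n
            └─ i *
Counting every labelled node above: 10.

10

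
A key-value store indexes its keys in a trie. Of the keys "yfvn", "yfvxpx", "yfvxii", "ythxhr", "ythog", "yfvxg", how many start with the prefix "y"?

6

Traverse to the node for "y", then collect every word in that subtree.
Matches: "yfvn", "yfvxg", "yfvxii", "yfvxpx", "ythog", "ythxhr"
Count: 6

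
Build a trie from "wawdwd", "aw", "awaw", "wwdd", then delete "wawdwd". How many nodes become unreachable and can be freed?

5

After clearing the end-marker at "wawdwd", prune upward until reaching a node still needed by another word.
The suffix "awdwd" (5 nodes) is used only by "wawdwd"; the node for "w" still has the child "w", so pruning stops there.
Nodes removed: 5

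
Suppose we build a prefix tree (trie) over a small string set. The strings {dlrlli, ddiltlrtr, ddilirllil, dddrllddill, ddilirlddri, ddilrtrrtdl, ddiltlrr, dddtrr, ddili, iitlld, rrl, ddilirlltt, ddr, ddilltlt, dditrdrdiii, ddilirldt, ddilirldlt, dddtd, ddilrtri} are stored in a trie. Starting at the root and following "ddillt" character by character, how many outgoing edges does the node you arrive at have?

Walk "ddillt" from the root, arriving at one node.
Distinct next characters after "ddillt": l.
That node has 1 child edge.

1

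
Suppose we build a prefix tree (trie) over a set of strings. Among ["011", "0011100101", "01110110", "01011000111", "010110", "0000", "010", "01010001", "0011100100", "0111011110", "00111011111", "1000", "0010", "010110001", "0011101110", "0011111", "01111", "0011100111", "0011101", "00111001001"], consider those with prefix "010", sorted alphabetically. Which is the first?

010

Filter for "010…" and sort: "010", "01010001", "010110", "010110001", "01011000111"
The 1st is 010.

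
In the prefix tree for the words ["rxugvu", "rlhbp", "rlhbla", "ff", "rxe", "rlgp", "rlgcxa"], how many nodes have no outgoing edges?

Leaves are exactly the stored words that no other stored word extends.
Those words: "ff", "rlgcxa", "rlgp", "rlhbla", "rlhbp", "rxe", "rxugvu"
Leaf count: 7

7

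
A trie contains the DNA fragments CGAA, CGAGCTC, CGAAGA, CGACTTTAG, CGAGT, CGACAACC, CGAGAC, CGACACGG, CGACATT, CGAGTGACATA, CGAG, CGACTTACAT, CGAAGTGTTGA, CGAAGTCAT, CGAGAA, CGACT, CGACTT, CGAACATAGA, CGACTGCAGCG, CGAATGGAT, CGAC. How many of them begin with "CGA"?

21

Walk to "CGA"; the words in its subtree are exactly those with that prefix.
Words under "CGA": CGAA, CGAACATAGA, CGAAGA, CGAAGTCAT, CGAAGTGTTGA, CGAATGGAT, CGAC, CGACAACC, CGACACGG, CGACATT, CGACT, CGACTGCAGCG, CGACTT, CGACTTACAT, CGACTTTAG, CGAG, CGAGAA, CGAGAC, CGAGCTC, CGAGT, CGAGTGACATA
Count: 21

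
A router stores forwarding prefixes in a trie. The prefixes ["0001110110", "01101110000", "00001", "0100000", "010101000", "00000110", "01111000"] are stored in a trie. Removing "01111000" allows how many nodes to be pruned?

After clearing the end-marker at "01111000", prune upward until reaching a node still needed by another word.
The suffix "11000" (5 nodes) is used only by "01111000"; the node for "011" still has the child "0", so pruning stops there.
Nodes removed: 5

5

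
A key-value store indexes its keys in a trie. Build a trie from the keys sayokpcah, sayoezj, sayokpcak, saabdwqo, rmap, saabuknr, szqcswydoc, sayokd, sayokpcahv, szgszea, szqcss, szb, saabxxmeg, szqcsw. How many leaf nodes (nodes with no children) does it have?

12

A leaf is a node with no children — equivalently, the end of a word that is not a proper prefix of any other stored word.
Those words: "rmap", "saabdwqo", "saabuknr", "saabxxmeg", "sayoezj", "sayokd", "sayokpcahv", "sayokpcak", "szb", "szgszea", "szqcss", "szqcswydoc"
Leaf count: 12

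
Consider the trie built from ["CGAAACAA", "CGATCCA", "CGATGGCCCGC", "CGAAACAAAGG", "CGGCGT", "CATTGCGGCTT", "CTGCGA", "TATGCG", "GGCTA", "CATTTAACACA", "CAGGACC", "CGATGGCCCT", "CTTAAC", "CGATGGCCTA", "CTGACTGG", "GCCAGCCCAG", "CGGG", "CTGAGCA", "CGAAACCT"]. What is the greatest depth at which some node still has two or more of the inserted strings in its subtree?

9

The deepest shared node is where two words last agree before diverging.
e.g. "CGATGGCCCGC" and "CGATGGCCCT" share the prefix "CGATGGCCC" of length 9; no pair shares a longer one.
Longest shared-prefix length: 9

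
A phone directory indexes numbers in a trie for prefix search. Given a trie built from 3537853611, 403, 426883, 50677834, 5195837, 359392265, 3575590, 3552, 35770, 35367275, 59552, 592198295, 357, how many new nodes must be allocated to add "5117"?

Walking "5117" from the root, the first 2 characters ("51") follow existing edges; "1" is the first miss.
New nodes needed: |"5117"| − 2 = 4 − 2 = 2.

2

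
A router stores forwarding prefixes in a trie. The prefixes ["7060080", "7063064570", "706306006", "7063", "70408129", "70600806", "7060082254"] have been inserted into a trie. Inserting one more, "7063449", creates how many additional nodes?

3

Walking "7063449" from the root, the first 4 characters ("7063") follow existing edges; "4" is the first miss.
New nodes needed: |"7063449"| − 4 = 7 − 4 = 3.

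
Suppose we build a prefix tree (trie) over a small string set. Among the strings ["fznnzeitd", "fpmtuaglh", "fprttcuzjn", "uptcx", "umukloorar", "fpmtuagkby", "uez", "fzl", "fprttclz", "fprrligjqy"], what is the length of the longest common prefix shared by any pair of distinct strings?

7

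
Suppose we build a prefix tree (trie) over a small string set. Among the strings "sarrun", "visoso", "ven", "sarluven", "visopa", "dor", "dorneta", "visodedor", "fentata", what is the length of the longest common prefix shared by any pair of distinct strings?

4

The deepest shared node is where two words last agree before diverging.
"visodedor" and "visopa" agree on "viso" (4 characters) before diverging; nothing deeper is shared.
Longest shared-prefix length: 4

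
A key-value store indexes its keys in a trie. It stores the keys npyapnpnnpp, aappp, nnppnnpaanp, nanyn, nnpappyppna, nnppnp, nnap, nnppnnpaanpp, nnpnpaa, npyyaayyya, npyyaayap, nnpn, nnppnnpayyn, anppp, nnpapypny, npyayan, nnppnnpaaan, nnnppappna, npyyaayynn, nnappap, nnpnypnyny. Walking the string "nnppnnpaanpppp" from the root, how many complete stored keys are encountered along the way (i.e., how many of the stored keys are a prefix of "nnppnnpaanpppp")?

Traverse "nnppnnpaanpppp" character by character; count nodes along the way that are marked as word ends.
Prefixes of the query that are stored words: "nnppnnpaanp", "nnppnnpaanpp"
Count: 2

2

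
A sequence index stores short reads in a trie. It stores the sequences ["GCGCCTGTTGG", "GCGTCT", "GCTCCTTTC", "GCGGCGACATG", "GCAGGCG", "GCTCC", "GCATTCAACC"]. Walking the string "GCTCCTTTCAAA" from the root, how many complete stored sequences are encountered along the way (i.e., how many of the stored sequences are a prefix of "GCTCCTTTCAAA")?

2

Walk "GCTCCTTTCAAA" from the root; an end-of-word marker is hit whenever a stored word is a prefix of "GCTCCTTTCAAA".
Prefixes of the query that are stored words: "GCTCC", "GCTCCTTTC"
Count: 2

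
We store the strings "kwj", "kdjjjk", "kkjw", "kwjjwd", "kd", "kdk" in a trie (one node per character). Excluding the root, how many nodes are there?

15

Trie structure (* marks end of a word):
(root)
└─ k
   ├─ d *
   │  ├─ j
   │  │  └─ j
   │  │     └─ j
   │  │        └─ k *
   │  └─ k *
   ├─ k
   │  └─ j
   │     └─ w *
   └─ w
      └─ j *
         └─ j
            └─ w
               └─ d *
Counting every labelled node above: 15.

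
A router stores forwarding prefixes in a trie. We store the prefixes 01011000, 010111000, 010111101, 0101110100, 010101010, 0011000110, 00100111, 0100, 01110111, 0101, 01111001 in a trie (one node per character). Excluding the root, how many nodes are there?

48

Trace insertions, counting only characters that open a new branch:
  "01011000" → 8 new (0, 1, 0, 1, 1, 0, 0, 0)
  "010111000" → prefix "01011" already present; 4 new (1, 0, 0, 0)
  "010111101" → prefix "010111" already present; 3 new (1, 0, 1)
  "0101110100" → prefix "0101110" already present; 3 new (1, 0, 0)
  "010101010" → prefix "0101" already present; 5 new (0, 1, 0, 1, 0)
  "0011000110" → prefix "0" already present; 9 new (0, 1, 1, 0, 0, 0, 1, 1, 0)
  "00100111" → prefix "001" already present; 5 new (0, 0, 1, 1, 1)
  "0100" → prefix "010" already present; 1 new (0)
  "01110111" → prefix "01" already present; 6 new (1, 1, 0, 1, 1, 1)
  "0101" → prefix "0101" already present; 0 new (none)
  "01111001" → prefix "0111" already present; 4 new (1, 0, 0, 1)
Total nodes = 8 + 4 + 3 + 3 + 5 + 9 + 5 + 1 + 6 + 0 + 4 = 48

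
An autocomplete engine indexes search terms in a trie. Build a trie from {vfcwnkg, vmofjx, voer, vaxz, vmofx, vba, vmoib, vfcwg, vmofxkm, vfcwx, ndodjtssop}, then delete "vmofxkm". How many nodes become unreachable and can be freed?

2

Walk "vmofxkm" from the leaf back toward the root, removing each node that no remaining word uses.
The suffix "km" (2 nodes) is used only by "vmofxkm"; "vmofx" is itself a stored word, so pruning stops there.
Nodes removed: 2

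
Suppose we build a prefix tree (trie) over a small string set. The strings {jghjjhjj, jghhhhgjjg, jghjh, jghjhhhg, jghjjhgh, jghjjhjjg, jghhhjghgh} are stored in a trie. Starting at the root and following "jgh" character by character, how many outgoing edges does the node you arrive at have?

Walk "jgh" from the root, arriving at one node.
Characters that immediately follow "jgh" among the stored strings: {h, j}.
That node has 2 child edges.

2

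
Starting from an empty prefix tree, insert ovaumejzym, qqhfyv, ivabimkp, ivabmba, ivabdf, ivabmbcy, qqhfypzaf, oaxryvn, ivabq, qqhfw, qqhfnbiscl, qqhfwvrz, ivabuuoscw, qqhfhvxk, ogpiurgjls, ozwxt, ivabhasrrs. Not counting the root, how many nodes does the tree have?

Trace insertions, counting only characters that open a new branch:
  "ovaumejzym" → 10 new (o, v, a, u, m, e, j, z, y, m)
  "qqhfyv" → 6 new (q, q, h, f, y, v)
  "ivabimkp" → 8 new (i, v, a, b, i, m, k, p)
  "ivabmba" → prefix "ivab" already present; 3 new (m, b, a)
  "ivabdf" → prefix "ivab" already present; 2 new (d, f)
  "ivabmbcy" → prefix "ivabmb" already present; 2 new (c, y)
  "qqhfypzaf" → prefix "qqhfy" already present; 4 new (p, z, a, f)
  "oaxryvn" → prefix "o" already present; 6 new (a, x, r, y, v, n)
  "ivabq" → prefix "ivab" already present; 1 new (q)
  "qqhfw" → prefix "qqhf" already present; 1 new (w)
  "qqhfnbiscl" → prefix "qqhf" already present; 6 new (n, b, i, s, c, l)
  "qqhfwvrz" → prefix "qqhfw" already present; 3 new (v, r, z)
  "ivabuuoscw" → prefix "ivab" already present; 6 new (u, u, o, s, c, w)
  "qqhfhvxk" → prefix "qqhf" already present; 4 new (h, v, x, k)
  "ogpiurgjls" → prefix "o" already present; 9 new (g, p, i, u, r, g, j, l, s)
  "ozwxt" → prefix "o" already present; 4 new (z, w, x, t)
  "ivabhasrrs" → prefix "ivab" already present; 6 new (h, a, s, r, r, s)
Total nodes = 10 + 6 + 8 + 3 + 2 + 2 + 4 + 6 + 1 + 1 + 6 + 3 + 6 + 4 + 9 + 4 + 6 = 81

81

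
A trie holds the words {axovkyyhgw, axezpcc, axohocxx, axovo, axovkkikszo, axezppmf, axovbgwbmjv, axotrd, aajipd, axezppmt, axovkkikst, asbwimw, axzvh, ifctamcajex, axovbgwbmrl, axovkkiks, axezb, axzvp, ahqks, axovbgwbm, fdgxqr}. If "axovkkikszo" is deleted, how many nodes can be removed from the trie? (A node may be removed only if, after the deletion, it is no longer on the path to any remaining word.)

Walk "axovkkikszo" from the leaf back toward the root, removing each node that no remaining word uses.
The suffix "zo" (2 nodes) is used only by "axovkkikszo"; the node for "axovkkiks" still has the child "t", so pruning stops there.
Nodes removed: 2

2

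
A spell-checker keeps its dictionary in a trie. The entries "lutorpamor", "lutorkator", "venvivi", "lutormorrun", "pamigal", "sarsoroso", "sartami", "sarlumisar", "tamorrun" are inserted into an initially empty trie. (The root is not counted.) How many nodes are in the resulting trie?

63

Count nodes per top-level branch (shared prefixes stored once):
  'l'-branch (lutorkator, lutormorrun, lutorpamor): 21 nodes
  'p'-branch (pamigal): 7 nodes
  's'-branch (sarlumisar, sarsoroso, sartami): 20 nodes
  't'-branch (tamorrun): 8 nodes
  'v'-branch (venvivi): 7 nodes
Sum: 63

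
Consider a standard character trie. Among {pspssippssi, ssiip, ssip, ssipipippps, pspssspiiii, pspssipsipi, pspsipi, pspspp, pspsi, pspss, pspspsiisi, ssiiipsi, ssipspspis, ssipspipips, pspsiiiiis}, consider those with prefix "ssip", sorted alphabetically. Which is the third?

ssipspipips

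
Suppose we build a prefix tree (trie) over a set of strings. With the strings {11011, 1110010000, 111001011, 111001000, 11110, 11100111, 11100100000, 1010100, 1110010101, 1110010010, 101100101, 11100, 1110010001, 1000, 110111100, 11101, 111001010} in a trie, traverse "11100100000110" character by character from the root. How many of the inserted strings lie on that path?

Walk "11100100000110" from the root; an end-of-word marker is hit whenever a stored word is a prefix of "11100100000110".
Prefixes of the query that are stored words: "11100", "111001000", "1110010000", "11100100000"
Count: 4

4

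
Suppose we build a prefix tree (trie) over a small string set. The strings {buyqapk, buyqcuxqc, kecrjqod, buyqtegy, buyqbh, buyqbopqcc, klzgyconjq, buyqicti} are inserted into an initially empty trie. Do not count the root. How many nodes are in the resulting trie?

Insert word by word; a character creates a node only if that edge doesn't already exist:
  "buyqapk" → 7 new (b, u, y, q, a, p, k)
  "buyqcuxqc" → prefix "buyq" already present; 5 new (c, u, x, q, c)
  "kecrjqod" → 8 new (k, e, c, r, j, q, o, d)
  "buyqtegy" → prefix "buyq" already present; 4 new (t, e, g, y)
  "buyqbh" → prefix "buyq" already present; 2 new (b, h)
  "buyqbopqcc" → prefix "buyqb" already present; 5 new (o, p, q, c, c)
  "klzgyconjq" → prefix "k" already present; 9 new (l, z, g, y, c, o, n, j, q)
  "buyqicti" → prefix "buyq" already present; 4 new (i, c, t, i)
Total nodes = 7 + 5 + 8 + 4 + 2 + 5 + 9 + 4 = 44

44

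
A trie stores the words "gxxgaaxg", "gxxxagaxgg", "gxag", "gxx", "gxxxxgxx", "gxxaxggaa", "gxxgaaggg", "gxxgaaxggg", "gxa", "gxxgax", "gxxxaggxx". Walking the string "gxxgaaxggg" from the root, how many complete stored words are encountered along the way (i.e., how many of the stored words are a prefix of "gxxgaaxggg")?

Check each prefix of "gxxgaaxggg" against the stored set — each match is an end-marker on the path.
Prefixes of the query that are stored words: "gxx", "gxxgaaxg", "gxxgaaxggg"
Count: 3

3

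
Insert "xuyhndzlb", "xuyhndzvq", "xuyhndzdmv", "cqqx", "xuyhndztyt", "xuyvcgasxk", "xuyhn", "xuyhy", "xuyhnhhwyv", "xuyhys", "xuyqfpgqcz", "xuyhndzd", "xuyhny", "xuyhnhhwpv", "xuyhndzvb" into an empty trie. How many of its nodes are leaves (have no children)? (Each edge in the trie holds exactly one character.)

12

Leaves are exactly the stored words that no other stored word extends.
Those words: "cqqx", "xuyhndzdmv", "xuyhndzlb", "xuyhndztyt", "xuyhndzvb", "xuyhndzvq", "xuyhnhhwpv", "xuyhnhhwyv", "xuyhny", "xuyhys", "xuyqfpgqcz", "xuyvcgasxk"
Leaf count: 12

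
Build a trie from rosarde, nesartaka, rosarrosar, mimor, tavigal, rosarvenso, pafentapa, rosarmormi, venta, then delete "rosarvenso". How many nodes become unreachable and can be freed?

A node on "rosarvenso"'s path can go only if nothing else ends at it or branches off below it.
The suffix "venso" (5 nodes) is used only by "rosarvenso"; the node for "rosar" still has the child "d", so pruning stops there.
Nodes removed: 5

5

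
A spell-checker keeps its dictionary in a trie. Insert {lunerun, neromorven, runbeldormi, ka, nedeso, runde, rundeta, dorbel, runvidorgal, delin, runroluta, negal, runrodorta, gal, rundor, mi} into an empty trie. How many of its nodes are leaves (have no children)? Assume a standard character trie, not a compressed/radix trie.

15

Leaves are exactly the stored words that no other stored word extends.
Those words: "delin", "dorbel", "gal", "ka", "lunerun", "mi", "nedeso", "negal", "neromorven", "runbeldormi", "rundeta", "rundor", "runrodorta", "runroluta", "runvidorgal"
Leaf count: 15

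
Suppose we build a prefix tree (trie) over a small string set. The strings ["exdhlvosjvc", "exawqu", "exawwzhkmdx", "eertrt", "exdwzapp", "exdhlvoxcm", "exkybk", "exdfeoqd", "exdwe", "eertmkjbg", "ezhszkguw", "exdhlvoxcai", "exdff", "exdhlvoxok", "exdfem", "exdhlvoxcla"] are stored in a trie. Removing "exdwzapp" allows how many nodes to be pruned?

After clearing the end-marker at "exdwzapp", prune upward until reaching a node still needed by another word.
The suffix "zapp" (4 nodes) is used only by "exdwzapp"; the node for "exdw" still has the child "e", so pruning stops there.
Nodes removed: 4

4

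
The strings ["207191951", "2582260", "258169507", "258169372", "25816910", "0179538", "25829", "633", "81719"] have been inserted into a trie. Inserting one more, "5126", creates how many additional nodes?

Nothing in the trie begins with "5"; the whole of "5126" is new.
4 − 0 = 4 new nodes.

4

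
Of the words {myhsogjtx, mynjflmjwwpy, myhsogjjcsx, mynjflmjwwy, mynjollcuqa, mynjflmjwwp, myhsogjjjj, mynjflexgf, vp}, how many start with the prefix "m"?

8

Filter for entries beginning with "m":
Words under "m": myhsogjjcsx, myhsogjjjj, myhsogjtx, mynjflexgf, mynjflmjwwp, mynjflmjwwpy, mynjflmjwwy, mynjollcuqa
Count: 8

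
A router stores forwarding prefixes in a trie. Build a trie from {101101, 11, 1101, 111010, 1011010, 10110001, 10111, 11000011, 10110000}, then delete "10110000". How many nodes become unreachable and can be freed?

Walk "10110000" from the leaf back toward the root, removing each node that no remaining word uses.
The suffix "0" (1 node) is used only by "10110000"; the node for "1011000" still has the child "1", so pruning stops there.
Nodes removed: 1

1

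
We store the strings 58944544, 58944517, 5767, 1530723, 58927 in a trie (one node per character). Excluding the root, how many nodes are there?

22

Count nodes per top-level branch (shared prefixes stored once):
  '1'-branch (1530723): 7 nodes
  '5'-branch (5767, 58927, 58944517, 58944544): 15 nodes
Sum: 22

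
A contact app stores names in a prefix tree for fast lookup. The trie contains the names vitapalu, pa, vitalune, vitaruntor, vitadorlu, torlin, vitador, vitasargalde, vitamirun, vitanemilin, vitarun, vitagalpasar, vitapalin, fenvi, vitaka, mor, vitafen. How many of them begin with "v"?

13

Filter for entries beginning with "v":
Words under "v": vitador, vitadorlu, vitafen, vitagalpasar, vitaka, vitalune, vitamirun, vitanemilin, vitapalin, vitapalu, vitarun, vitaruntor, vitasargalde
Count: 13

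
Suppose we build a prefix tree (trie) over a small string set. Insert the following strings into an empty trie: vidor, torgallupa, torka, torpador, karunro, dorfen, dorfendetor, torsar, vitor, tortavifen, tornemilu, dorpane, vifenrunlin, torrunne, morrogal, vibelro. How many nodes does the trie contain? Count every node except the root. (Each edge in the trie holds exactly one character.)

For each word, the new-node count is its length minus the longest prefix already in the trie:
  "vidor" → 5 new (v, i, d, o, r)
  "torgallupa" → 10 new (t, o, r, g, a, l, l, u, p, a)
  "torka" → prefix "tor" already present; 2 new (k, a)
  "torpador" → prefix "tor" already present; 5 new (p, a, d, o, r)
  "karunro" → 7 new (k, a, r, u, n, r, o)
  "dorfen" → 6 new (d, o, r, f, e, n)
  "dorfendetor" → prefix "dorfen" already present; 5 new (d, e, t, o, r)
  "torsar" → prefix "tor" already present; 3 new (s, a, r)
  "vitor" → prefix "vi" already present; 3 new (t, o, r)
  "tortavifen" → prefix "tor" already present; 7 new (t, a, v, i, f, e, n)
  "tornemilu" → prefix "tor" already present; 6 new (n, e, m, i, l, u)
  "dorpane" → prefix "dor" already present; 4 new (p, a, n, e)
  "vifenrunlin" → prefix "vi" already present; 9 new (f, e, n, r, u, n, l, i, n)
  "torrunne" → prefix "tor" already present; 5 new (r, u, n, n, e)
  "morrogal" → 8 new (m, o, r, r, o, g, a, l)
  "vibelro" → prefix "vi" already present; 5 new (b, e, l, r, o)
Total nodes = 5 + 10 + 2 + 5 + 7 + 6 + 5 + 3 + 3 + 7 + 6 + 4 + 9 + 5 + 8 + 5 = 90

90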